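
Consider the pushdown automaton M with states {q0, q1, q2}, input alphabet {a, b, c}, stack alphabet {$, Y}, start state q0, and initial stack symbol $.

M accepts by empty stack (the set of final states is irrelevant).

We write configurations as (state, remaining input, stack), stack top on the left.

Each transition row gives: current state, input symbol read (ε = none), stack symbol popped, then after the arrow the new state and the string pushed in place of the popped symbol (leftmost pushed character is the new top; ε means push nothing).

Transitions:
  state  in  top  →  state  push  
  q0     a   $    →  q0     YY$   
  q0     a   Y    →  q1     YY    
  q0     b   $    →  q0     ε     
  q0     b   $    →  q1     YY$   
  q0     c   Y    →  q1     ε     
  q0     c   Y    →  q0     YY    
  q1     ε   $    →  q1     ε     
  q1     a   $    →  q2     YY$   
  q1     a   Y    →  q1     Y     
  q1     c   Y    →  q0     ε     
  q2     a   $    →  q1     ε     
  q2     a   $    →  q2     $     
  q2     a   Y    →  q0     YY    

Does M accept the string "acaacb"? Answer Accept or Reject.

Accept

One accepting computation: (q0, acaacb, $) ⊢ (q0, caacb, YY$) ⊢ (q1, aacb, Y$) ⊢ (q1, acb, Y$) ⊢ (q1, cb, Y$) ⊢ (q0, b, $) ⊢ (q0, ε, ε)
All input consumed and the stack is empty.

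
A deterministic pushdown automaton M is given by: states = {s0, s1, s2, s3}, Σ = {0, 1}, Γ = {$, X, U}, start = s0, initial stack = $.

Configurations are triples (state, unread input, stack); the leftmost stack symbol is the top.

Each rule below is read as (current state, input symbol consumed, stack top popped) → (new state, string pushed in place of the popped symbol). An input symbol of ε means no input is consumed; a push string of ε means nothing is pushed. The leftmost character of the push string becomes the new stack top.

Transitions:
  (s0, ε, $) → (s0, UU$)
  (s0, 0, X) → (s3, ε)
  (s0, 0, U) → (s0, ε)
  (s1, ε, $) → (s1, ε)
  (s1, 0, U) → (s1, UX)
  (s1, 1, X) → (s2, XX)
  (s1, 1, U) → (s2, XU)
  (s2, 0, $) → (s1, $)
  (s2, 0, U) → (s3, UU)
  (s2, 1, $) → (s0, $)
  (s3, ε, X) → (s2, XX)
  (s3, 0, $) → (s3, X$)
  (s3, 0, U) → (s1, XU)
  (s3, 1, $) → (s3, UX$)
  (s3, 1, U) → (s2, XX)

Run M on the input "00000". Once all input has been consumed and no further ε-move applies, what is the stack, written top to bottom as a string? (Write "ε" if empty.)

(s0, 00000, $)
  ε-move, top $: go to s0, push UU$ → (s0, 00000, UU$)
  read 0, top U: go to s0, push ε → (s0, 0000, U$)
  read 0, top U: go to s0, push ε → (s0, 000, $)
  ε-move, top $: go to s0, push UU$ → (s0, 000, UU$)
  read 0, top U: go to s0, push ε → (s0, 00, U$)
  read 0, top U: go to s0, push ε → (s0, 0, $)
  ε-move, top $: go to s0, push UU$ → (s0, 0, UU$)
  read 0, top U: go to s0, push ε → (s0, ε, U$)
All input consumed in state s0 with stack U$.

U$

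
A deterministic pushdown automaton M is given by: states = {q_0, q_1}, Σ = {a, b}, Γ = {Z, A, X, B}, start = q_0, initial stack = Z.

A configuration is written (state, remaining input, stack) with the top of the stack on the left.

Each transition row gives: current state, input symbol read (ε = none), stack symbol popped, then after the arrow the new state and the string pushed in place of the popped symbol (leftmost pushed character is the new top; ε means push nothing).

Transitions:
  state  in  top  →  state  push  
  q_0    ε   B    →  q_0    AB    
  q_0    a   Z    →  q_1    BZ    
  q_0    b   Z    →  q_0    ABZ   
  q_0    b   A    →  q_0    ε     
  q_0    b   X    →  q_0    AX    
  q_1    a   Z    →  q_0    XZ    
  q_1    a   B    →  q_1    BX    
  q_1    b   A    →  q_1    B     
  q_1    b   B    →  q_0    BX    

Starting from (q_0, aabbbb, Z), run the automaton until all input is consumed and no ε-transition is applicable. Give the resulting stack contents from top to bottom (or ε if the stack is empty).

(q_0, aabbbb, Z) ⊢ (q_1, abbbb, BZ) ⊢ (q_1, bbbb, BXZ) ⊢ (q_0, bbb, BXXZ) ⊢ (q_0, bbb, ABXXZ) ⊢ (q_0, bb, BXXZ) ⊢ (q_0, bb, ABXXZ) ⊢ (q_0, b, BXXZ) ⊢ (q_0, b, ABXXZ) ⊢ (q_0, ε, BXXZ) ⊢ (q_0, ε, ABXXZ)
All input consumed in state q_0 with stack ABXXZ.

ABXXZ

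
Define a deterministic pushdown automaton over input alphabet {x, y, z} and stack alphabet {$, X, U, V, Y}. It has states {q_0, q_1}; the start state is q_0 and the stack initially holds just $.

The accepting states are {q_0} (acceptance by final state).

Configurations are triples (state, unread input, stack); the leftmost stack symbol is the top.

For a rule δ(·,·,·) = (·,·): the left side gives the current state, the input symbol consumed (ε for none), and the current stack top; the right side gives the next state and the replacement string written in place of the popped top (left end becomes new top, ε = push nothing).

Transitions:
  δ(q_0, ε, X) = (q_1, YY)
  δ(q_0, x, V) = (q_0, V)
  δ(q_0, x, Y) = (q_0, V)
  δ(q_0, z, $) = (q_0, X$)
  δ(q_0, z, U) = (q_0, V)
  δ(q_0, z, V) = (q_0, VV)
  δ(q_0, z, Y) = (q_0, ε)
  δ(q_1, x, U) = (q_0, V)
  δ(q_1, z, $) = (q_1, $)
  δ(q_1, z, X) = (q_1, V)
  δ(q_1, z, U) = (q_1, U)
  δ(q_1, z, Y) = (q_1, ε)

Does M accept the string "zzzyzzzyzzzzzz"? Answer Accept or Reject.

Reject

(q_0, zzzyzzzyzzzzzz, $)
  read z, top $: go to q_0, push X$ → (q_0, zzyzzzyzzzzzz, X$)
  ε-move, top X: go to q_1, push YY → (q_1, zzyzzzyzzzzzz, YY$)
  read z, top Y: go to q_1, push ε → (q_1, zyzzzyzzzzzz, Y$)
  read z, top Y: go to q_1, push ε → (q_1, yzzzyzzzzzz, $)
No transition applies at (q_1, yzzzyzzzzzz, $); input not fully consumed.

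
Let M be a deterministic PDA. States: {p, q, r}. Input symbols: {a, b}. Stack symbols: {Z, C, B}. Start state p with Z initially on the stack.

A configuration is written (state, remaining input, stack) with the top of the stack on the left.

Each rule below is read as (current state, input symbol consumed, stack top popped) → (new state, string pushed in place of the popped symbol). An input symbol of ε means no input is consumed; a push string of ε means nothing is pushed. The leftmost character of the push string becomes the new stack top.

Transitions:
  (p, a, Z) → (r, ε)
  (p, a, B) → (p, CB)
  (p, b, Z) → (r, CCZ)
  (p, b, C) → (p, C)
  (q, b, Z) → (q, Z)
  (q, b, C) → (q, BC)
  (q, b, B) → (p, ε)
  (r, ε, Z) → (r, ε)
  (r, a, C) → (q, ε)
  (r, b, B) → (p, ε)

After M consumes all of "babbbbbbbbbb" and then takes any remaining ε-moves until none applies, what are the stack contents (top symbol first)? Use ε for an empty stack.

CZ

(p, babbbbbbbbbb, Z)
  read b, top Z: go to r, push CCZ → (r, abbbbbbbbbb, CCZ)
  read a, top C: go to q, push ε → (q, bbbbbbbbbb, CZ)
  read b, top C: go to q, push BC → (q, bbbbbbbbb, BCZ)
  read b, top B: go to p, push ε → (p, bbbbbbbb, CZ)
  read b, top C: go to p, push C → (p, bbbbbbb, CZ)
  read b, top C: go to p, push C → (p, bbbbbb, CZ)
  read b, top C: go to p, push C → (p, bbbbb, CZ)
  read b, top C: go to p, push C → (p, bbbb, CZ)
  read b, top C: go to p, push C → (p, bbb, CZ)
  read b, top C: go to p, push C → (p, bb, CZ)
  read b, top C: go to p, push C → (p, b, CZ)
  read b, top C: go to p, push C → (p, ε, CZ)
All input consumed in state p with stack CZ.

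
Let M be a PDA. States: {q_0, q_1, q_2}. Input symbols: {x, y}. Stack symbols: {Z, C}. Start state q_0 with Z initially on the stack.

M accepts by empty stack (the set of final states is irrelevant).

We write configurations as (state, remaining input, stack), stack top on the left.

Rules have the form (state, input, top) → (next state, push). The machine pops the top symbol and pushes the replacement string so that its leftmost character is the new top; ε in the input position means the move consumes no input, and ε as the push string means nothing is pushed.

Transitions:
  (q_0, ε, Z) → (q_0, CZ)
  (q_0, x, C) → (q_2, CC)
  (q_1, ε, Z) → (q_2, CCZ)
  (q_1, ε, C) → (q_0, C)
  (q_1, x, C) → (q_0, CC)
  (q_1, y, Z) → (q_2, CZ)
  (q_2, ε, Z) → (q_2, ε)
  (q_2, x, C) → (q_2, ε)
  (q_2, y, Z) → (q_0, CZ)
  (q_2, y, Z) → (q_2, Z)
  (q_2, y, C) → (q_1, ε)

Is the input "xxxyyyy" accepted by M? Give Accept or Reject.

One accepting computation: (q_0, xxxyyyy, Z) ⊢ (q_0, xxxyyyy, CZ) ⊢ (q_2, xxyyyy, CCZ) ⊢ (q_2, xyyyy, CZ) ⊢ (q_2, yyyy, Z) ⊢ (q_2, yyy, Z) ⊢ (q_2, yy, Z) ⊢ (q_2, y, Z) ⊢ (q_2, ε, Z) ⊢ (q_2, ε, ε)
All input consumed and the stack is empty.

Accept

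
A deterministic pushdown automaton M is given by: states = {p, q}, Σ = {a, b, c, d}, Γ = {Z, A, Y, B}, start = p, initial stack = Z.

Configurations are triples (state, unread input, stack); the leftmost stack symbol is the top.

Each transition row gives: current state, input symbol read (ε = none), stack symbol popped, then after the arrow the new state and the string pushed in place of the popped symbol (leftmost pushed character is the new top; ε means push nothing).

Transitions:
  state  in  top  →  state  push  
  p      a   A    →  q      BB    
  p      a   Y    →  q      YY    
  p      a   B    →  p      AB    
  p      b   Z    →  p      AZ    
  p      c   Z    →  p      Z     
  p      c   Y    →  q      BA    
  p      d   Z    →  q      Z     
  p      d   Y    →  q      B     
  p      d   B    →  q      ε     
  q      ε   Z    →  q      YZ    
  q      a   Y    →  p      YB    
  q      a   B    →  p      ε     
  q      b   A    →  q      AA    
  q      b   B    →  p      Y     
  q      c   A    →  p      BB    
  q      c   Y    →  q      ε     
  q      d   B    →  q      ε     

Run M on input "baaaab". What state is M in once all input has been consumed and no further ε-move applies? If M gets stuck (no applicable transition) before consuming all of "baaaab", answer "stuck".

p

(p, baaaab, Z)
  read b, top Z: go to p, push AZ → (p, aaaab, AZ)
  read a, top A: go to q, push BB → (q, aaab, BBZ)
  read a, top B: go to p, push ε → (p, aab, BZ)
  read a, top B: go to p, push AB → (p, ab, ABZ)
  read a, top A: go to q, push BB → (q, b, BBBZ)
  read b, top B: go to p, push Y → (p, ε, YBBZ)
All input consumed; M is in state p.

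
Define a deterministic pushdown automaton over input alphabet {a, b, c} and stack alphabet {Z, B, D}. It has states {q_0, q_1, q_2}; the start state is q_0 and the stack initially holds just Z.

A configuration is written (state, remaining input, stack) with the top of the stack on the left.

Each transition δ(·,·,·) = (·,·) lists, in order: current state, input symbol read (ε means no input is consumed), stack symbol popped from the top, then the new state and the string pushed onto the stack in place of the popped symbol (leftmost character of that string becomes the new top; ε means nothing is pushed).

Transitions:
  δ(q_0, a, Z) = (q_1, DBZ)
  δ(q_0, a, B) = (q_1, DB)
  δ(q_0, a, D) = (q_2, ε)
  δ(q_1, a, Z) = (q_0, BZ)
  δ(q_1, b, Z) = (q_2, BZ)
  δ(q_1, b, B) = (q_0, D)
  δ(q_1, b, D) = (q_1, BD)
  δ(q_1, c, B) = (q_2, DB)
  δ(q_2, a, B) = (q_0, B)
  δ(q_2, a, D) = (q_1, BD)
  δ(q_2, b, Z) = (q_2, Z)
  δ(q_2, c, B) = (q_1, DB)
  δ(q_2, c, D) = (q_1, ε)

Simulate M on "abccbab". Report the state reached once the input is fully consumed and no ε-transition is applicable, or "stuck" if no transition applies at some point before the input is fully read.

(q_0, abccbab, Z)
  read a, top Z: go to q_1, push DBZ → (q_1, bccbab, DBZ)
  read b, top D: go to q_1, push BD → (q_1, ccbab, BDBZ)
  read c, top B: go to q_2, push DB → (q_2, cbab, DBDBZ)
  read c, top D: go to q_1, push ε → (q_1, bab, BDBZ)
  read b, top B: go to q_0, push D → (q_0, ab, DDBZ)
  read a, top D: go to q_2, push ε → (q_2, b, DBZ)
No transition for (q_2, b, top D); M blocks with input b remaining.

stuck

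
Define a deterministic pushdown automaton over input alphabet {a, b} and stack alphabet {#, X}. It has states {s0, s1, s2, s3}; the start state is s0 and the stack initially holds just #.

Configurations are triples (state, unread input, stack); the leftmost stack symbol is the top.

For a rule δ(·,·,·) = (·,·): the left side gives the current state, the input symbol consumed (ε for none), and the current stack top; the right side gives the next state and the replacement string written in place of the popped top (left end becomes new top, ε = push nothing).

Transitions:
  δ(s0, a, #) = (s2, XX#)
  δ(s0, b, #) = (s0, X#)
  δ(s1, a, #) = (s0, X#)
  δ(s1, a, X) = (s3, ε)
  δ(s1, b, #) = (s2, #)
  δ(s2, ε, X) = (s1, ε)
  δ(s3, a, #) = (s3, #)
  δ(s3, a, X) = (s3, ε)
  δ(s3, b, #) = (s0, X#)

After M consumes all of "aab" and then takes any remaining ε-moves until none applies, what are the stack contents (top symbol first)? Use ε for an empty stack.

(s0, aab, #)
  read a, top #: go to s2, push XX# → (s2, ab, XX#)
  ε-move, top X: go to s1, push ε → (s1, ab, X#)
  read a, top X: go to s3, push ε → (s3, b, #)
  read b, top #: go to s0, push X# → (s0, ε, X#)
All input consumed in state s0 with stack X#.

X#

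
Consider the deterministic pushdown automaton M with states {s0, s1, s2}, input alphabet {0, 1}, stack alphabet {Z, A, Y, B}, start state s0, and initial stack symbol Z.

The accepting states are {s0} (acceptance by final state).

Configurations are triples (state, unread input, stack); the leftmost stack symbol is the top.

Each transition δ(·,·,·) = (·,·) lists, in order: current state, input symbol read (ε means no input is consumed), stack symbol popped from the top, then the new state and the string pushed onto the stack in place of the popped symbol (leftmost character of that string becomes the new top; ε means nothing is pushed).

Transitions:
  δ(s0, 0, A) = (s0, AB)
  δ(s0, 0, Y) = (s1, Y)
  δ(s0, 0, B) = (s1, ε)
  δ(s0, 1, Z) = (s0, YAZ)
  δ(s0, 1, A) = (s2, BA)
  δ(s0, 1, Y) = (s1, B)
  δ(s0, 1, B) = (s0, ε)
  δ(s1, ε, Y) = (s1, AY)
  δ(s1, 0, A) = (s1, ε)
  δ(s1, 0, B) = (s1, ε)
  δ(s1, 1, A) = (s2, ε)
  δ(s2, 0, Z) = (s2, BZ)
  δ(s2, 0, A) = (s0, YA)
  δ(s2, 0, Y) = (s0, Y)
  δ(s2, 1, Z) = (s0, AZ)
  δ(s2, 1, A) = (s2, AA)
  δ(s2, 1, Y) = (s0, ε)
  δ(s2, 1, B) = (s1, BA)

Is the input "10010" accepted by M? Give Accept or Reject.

(s0, 10010, Z)
  read 1, top Z: go to s0, push YAZ → (s0, 0010, YAZ)
  read 0, top Y: go to s1, push Y → (s1, 010, YAZ)
  ε-move, top Y: go to s1, push AY → (s1, 010, AYAZ)
  read 0, top A: go to s1, push ε → (s1, 10, YAZ)
  ε-move, top Y: go to s1, push AY → (s1, 10, AYAZ)
  read 1, top A: go to s2, push ε → (s2, 0, YAZ)
  read 0, top Y: go to s0, push Y → (s0, ε, YAZ)
All input consumed; state s0 ∈ F.

Accept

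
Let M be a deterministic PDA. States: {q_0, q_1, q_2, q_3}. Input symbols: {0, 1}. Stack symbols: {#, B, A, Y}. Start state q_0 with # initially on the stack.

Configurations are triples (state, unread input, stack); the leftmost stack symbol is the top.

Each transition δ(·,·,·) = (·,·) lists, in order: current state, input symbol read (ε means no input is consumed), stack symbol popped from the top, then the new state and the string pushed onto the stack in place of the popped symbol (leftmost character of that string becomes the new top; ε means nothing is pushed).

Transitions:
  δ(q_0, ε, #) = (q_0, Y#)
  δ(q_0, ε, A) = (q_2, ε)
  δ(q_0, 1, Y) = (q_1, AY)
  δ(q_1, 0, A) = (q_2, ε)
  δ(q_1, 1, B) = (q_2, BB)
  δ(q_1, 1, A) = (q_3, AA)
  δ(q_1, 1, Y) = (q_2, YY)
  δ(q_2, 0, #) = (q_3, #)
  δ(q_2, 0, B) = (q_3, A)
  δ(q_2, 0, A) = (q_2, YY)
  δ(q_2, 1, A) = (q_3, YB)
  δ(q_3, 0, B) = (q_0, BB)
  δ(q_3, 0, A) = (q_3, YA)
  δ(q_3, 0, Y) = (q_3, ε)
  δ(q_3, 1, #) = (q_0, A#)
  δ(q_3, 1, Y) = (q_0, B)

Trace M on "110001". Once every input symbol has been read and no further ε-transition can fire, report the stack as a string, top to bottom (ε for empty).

BAAY#

(q_0, 110001, #) ⊢ (q_0, 110001, Y#) ⊢ (q_1, 10001, AY#) ⊢ (q_3, 0001, AAY#) ⊢ (q_3, 001, YAAY#) ⊢ (q_3, 01, AAY#) ⊢ (q_3, 1, YAAY#) ⊢ (q_0, ε, BAAY#)
All input consumed in state q_0 with stack BAAY#.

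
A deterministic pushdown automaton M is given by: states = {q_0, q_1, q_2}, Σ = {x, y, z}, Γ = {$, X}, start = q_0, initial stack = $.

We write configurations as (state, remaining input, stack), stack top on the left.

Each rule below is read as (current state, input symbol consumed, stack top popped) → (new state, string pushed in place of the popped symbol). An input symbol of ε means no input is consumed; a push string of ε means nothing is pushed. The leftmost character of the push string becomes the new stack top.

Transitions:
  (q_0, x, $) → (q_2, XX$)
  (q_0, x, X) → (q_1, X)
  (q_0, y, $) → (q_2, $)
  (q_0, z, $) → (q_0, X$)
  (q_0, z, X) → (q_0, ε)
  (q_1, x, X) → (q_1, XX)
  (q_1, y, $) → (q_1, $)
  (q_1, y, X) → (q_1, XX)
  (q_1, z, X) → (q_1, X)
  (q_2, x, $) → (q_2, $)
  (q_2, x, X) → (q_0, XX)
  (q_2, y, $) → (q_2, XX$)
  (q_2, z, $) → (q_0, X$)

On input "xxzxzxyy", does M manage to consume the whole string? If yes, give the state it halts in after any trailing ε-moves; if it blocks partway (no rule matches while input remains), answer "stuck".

q_1

(q_0, xxzxzxyy, $) ⊢ (q_2, xzxzxyy, XX$) ⊢ (q_0, zxzxyy, XXX$) ⊢ (q_0, xzxyy, XX$) ⊢ (q_1, zxyy, XX$) ⊢ (q_1, xyy, XX$) ⊢ (q_1, yy, XXX$) ⊢ (q_1, y, XXXX$) ⊢ (q_1, ε, XXXXX$)
All input consumed; M is in state q_1.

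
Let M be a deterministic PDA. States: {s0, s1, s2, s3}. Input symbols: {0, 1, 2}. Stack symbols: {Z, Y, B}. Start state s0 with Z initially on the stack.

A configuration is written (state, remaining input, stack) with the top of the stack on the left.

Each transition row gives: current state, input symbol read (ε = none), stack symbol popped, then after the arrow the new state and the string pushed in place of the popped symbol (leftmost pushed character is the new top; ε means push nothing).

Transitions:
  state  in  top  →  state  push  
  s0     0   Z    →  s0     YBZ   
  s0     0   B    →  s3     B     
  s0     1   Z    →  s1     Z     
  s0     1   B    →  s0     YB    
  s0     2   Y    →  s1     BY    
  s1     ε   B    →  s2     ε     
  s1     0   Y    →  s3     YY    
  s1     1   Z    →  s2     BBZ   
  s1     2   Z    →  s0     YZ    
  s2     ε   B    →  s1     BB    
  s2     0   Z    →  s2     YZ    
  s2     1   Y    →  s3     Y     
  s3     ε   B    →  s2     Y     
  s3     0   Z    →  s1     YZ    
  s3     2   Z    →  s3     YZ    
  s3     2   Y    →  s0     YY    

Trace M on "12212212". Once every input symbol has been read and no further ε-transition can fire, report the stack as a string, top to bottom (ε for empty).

(s0, 12212212, Z)
  read 1, top Z: go to s1, push Z → (s1, 2212212, Z)
  read 2, top Z: go to s0, push YZ → (s0, 212212, YZ)
  read 2, top Y: go to s1, push BY → (s1, 12212, BYZ)
  ε-move, top B: go to s2, push ε → (s2, 12212, YZ)
  read 1, top Y: go to s3, push Y → (s3, 2212, YZ)
  read 2, top Y: go to s0, push YY → (s0, 212, YYZ)
  read 2, top Y: go to s1, push BY → (s1, 12, BYYZ)
  ε-move, top B: go to s2, push ε → (s2, 12, YYZ)
  read 1, top Y: go to s3, push Y → (s3, 2, YYZ)
  read 2, top Y: go to s0, push YY → (s0, ε, YYYZ)
All input consumed in state s0 with stack YYYZ.

YYYZ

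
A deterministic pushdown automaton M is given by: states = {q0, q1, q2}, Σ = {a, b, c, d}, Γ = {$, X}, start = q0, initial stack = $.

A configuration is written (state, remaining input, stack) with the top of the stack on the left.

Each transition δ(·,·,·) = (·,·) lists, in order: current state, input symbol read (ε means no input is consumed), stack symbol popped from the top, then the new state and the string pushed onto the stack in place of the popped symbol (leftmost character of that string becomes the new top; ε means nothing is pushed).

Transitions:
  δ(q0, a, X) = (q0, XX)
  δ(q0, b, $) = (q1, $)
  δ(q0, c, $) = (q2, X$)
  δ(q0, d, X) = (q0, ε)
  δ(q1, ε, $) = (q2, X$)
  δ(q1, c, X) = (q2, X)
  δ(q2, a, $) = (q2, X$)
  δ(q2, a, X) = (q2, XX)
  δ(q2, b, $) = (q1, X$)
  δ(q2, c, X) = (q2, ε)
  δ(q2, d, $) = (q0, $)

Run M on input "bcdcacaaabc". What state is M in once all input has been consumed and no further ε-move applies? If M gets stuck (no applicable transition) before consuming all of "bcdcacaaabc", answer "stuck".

stuck

(q0, bcdcacaaabc, $)
  read b, top $: go to q1, push $ → (q1, cdcacaaabc, $)
  ε-move, top $: go to q2, push X$ → (q2, cdcacaaabc, X$)
  read c, top X: go to q2, push ε → (q2, dcacaaabc, $)
  read d, top $: go to q0, push $ → (q0, cacaaabc, $)
  read c, top $: go to q2, push X$ → (q2, acaaabc, X$)
  read a, top X: go to q2, push XX → (q2, caaabc, XX$)
  read c, top X: go to q2, push ε → (q2, aaabc, X$)
  read a, top X: go to q2, push XX → (q2, aabc, XX$)
  read a, top X: go to q2, push XX → (q2, abc, XXX$)
  read a, top X: go to q2, push XX → (q2, bc, XXXX$)
No transition for (q2, b, top X); M blocks with input bc remaining.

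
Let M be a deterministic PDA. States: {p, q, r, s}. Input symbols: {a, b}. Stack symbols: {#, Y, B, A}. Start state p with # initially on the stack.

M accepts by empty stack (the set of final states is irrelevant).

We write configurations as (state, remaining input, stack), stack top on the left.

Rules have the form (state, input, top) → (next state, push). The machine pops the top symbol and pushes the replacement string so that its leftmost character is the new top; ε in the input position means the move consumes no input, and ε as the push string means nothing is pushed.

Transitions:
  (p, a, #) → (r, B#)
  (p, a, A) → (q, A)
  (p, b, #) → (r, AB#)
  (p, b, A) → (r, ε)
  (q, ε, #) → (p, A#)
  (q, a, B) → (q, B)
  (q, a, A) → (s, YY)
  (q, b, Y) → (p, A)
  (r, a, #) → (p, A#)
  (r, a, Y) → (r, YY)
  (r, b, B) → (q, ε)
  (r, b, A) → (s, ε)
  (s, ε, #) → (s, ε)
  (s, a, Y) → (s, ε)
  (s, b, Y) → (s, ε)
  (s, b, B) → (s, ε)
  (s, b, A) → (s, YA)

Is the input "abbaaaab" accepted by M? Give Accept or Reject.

Accept

(p, abbaaaab, #)
  read a, top #: go to r, push B# → (r, bbaaaab, B#)
  read b, top B: go to q, push ε → (q, baaaab, #)
  ε-move, top #: go to p, push A# → (p, baaaab, A#)
  read b, top A: go to r, push ε → (r, aaaab, #)
  read a, top #: go to p, push A# → (p, aaab, A#)
  read a, top A: go to q, push A → (q, aab, A#)
  read a, top A: go to s, push YY → (s, ab, YY#)
  read a, top Y: go to s, push ε → (s, b, Y#)
  read b, top Y: go to s, push ε → (s, ε, #)
  ε-move, top #: go to s, push ε → (s, ε, ε)
All input consumed and the stack is empty.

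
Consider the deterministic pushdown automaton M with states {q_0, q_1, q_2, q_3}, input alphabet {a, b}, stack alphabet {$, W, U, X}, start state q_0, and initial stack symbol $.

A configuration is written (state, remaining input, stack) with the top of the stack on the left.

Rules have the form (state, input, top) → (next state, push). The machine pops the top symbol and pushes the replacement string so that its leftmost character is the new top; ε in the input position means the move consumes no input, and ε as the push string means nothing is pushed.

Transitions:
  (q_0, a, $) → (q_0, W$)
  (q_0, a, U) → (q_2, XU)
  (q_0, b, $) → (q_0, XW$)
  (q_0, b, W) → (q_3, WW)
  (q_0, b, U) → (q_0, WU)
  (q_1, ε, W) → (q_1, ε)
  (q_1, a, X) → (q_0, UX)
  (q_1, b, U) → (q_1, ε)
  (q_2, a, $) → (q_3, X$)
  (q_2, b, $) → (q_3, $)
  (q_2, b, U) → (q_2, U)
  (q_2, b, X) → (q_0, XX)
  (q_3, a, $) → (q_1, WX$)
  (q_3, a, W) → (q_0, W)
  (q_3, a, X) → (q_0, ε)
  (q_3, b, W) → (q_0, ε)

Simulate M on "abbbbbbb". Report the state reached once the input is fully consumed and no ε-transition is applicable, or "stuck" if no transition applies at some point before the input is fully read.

q_3

(q_0, abbbbbbb, $) ⊢ (q_0, bbbbbbb, W$) ⊢ (q_3, bbbbbb, WW$) ⊢ (q_0, bbbbb, W$) ⊢ (q_3, bbbb, WW$) ⊢ (q_0, bbb, W$) ⊢ (q_3, bb, WW$) ⊢ (q_0, b, W$) ⊢ (q_3, ε, WW$)
All input consumed; M is in state q_3.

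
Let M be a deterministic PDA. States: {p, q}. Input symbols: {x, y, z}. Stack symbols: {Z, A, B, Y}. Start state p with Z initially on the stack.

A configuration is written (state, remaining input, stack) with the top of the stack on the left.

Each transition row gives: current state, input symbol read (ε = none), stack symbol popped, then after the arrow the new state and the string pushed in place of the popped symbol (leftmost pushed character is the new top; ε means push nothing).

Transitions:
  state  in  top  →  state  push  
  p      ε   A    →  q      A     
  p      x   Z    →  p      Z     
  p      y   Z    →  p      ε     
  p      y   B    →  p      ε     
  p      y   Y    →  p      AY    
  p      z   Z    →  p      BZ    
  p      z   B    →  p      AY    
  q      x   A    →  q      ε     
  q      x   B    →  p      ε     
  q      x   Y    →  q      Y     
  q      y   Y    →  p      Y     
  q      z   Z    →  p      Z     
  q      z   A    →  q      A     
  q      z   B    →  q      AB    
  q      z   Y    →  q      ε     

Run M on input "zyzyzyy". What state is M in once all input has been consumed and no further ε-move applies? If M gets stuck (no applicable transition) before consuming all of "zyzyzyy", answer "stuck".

p

(p, zyzyzyy, Z)
  read z, top Z: go to p, push BZ → (p, yzyzyy, BZ)
  read y, top B: go to p, push ε → (p, zyzyy, Z)
  read z, top Z: go to p, push BZ → (p, yzyy, BZ)
  read y, top B: go to p, push ε → (p, zyy, Z)
  read z, top Z: go to p, push BZ → (p, yy, BZ)
  read y, top B: go to p, push ε → (p, y, Z)
  read y, top Z: go to p, push ε → (p, ε, ε)
All input consumed; M is in state p.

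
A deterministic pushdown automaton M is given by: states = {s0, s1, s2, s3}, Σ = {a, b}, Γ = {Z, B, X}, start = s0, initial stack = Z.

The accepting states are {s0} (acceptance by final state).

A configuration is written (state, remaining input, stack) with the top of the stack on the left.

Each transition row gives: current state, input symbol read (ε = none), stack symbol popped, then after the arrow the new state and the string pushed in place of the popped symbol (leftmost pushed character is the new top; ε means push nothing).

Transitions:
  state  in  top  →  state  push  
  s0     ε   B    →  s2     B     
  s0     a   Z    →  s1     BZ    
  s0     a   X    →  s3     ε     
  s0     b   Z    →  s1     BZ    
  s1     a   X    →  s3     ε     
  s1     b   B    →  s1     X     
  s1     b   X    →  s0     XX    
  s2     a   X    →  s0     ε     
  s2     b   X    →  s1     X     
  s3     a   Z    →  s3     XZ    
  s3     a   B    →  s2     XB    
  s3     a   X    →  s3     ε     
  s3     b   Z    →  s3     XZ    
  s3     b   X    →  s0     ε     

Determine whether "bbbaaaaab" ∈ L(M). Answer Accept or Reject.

Accept

(s0, bbbaaaaab, Z)
  read b, top Z: go to s1, push BZ → (s1, bbaaaaab, BZ)
  read b, top B: go to s1, push X → (s1, baaaaab, XZ)
  read b, top X: go to s0, push XX → (s0, aaaaab, XXZ)
  read a, top X: go to s3, push ε → (s3, aaaab, XZ)
  read a, top X: go to s3, push ε → (s3, aaab, Z)
  read a, top Z: go to s3, push XZ → (s3, aab, XZ)
  read a, top X: go to s3, push ε → (s3, ab, Z)
  read a, top Z: go to s3, push XZ → (s3, b, XZ)
  read b, top X: go to s0, push ε → (s0, ε, Z)
All input consumed; state s0 ∈ F.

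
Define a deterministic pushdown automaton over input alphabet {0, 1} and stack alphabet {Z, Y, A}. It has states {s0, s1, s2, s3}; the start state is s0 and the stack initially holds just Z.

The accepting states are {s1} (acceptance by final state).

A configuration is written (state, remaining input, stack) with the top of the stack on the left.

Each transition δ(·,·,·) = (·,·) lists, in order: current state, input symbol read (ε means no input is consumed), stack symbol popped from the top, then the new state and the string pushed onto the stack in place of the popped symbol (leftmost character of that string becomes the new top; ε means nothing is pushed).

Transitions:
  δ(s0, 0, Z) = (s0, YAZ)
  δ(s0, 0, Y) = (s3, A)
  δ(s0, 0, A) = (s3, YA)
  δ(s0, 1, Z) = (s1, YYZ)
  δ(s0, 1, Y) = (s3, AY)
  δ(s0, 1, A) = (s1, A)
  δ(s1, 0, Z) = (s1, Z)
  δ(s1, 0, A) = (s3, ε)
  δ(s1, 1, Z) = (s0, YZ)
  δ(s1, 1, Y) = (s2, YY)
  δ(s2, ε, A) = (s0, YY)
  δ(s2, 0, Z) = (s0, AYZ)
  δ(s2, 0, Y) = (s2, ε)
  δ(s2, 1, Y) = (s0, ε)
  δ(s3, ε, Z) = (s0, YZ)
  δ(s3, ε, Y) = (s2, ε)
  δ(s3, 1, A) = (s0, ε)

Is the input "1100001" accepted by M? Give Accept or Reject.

(s0, 1100001, Z)
  read 1, top Z: go to s1, push YYZ → (s1, 100001, YYZ)
  read 1, top Y: go to s2, push YY → (s2, 00001, YYYZ)
  read 0, top Y: go to s2, push ε → (s2, 0001, YYZ)
  read 0, top Y: go to s2, push ε → (s2, 001, YZ)
  read 0, top Y: go to s2, push ε → (s2, 01, Z)
  read 0, top Z: go to s0, push AYZ → (s0, 1, AYZ)
  read 1, top A: go to s1, push A → (s1, ε, AYZ)
All input consumed; state s1 ∈ F.

Accept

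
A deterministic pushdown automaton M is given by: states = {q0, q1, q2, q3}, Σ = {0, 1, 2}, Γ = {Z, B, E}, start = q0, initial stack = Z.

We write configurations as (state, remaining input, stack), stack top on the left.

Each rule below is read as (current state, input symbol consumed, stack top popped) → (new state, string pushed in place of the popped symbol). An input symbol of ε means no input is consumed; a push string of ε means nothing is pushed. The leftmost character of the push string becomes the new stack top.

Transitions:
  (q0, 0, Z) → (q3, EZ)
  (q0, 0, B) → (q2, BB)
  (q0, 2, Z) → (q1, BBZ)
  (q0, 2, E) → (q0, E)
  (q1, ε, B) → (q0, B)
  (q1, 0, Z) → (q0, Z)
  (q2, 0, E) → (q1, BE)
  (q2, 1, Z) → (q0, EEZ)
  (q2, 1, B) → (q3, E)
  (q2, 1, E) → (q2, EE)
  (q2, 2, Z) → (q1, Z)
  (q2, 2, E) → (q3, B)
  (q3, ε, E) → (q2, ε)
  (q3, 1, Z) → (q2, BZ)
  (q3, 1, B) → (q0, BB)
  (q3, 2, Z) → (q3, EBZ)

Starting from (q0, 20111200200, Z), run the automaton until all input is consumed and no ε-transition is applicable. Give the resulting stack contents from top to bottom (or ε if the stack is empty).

Z

(q0, 20111200200, Z)
  read 2, top Z: go to q1, push BBZ → (q1, 0111200200, BBZ)
  ε-move, top B: go to q0, push B → (q0, 0111200200, BBZ)
  read 0, top B: go to q2, push BB → (q2, 111200200, BBBZ)
  read 1, top B: go to q3, push E → (q3, 11200200, EBBZ)
  ε-move, top E: go to q2, push ε → (q2, 11200200, BBZ)
  read 1, top B: go to q3, push E → (q3, 1200200, EBZ)
  ε-move, top E: go to q2, push ε → (q2, 1200200, BZ)
  read 1, top B: go to q3, push E → (q3, 200200, EZ)
  ε-move, top E: go to q2, push ε → (q2, 200200, Z)
  read 2, top Z: go to q1, push Z → (q1, 00200, Z)
  read 0, top Z: go to q0, push Z → (q0, 0200, Z)
  read 0, top Z: go to q3, push EZ → (q3, 200, EZ)
  ε-move, top E: go to q2, push ε → (q2, 200, Z)
  read 2, top Z: go to q1, push Z → (q1, 00, Z)
  read 0, top Z: go to q0, push Z → (q0, 0, Z)
  read 0, top Z: go to q3, push EZ → (q3, ε, EZ)
  ε-move, top E: go to q2, push ε → (q2, ε, Z)
All input consumed in state q2 with stack Z.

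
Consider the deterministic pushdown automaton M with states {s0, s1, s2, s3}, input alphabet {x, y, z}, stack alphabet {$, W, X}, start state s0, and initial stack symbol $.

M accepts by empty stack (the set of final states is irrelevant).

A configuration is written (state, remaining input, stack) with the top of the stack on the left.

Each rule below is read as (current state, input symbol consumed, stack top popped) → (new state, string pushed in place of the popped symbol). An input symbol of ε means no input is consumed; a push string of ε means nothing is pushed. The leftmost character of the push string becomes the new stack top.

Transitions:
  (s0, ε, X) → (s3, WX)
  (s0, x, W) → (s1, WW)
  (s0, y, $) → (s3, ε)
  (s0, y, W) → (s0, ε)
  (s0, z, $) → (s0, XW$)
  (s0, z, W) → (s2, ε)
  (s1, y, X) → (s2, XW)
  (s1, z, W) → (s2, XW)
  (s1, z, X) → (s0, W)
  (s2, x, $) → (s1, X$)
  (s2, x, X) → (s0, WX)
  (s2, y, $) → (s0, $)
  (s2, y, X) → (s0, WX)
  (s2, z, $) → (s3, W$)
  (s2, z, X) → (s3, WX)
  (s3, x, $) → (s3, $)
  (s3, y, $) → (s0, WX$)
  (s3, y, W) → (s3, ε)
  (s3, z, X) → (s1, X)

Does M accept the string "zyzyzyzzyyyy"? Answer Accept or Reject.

Accept

(s0, zyzyzyzzyyyy, $)
  read z, top $: go to s0, push XW$ → (s0, yzyzyzzyyyy, XW$)
  ε-move, top X: go to s3, push WX → (s3, yzyzyzzyyyy, WXW$)
  read y, top W: go to s3, push ε → (s3, zyzyzzyyyy, XW$)
  read z, top X: go to s1, push X → (s1, yzyzzyyyy, XW$)
  read y, top X: go to s2, push XW → (s2, zyzzyyyy, XWW$)
  read z, top X: go to s3, push WX → (s3, yzzyyyy, WXWW$)
  read y, top W: go to s3, push ε → (s3, zzyyyy, XWW$)
  read z, top X: go to s1, push X → (s1, zyyyy, XWW$)
  read z, top X: go to s0, push W → (s0, yyyy, WWW$)
  read y, top W: go to s0, push ε → (s0, yyy, WW$)
  read y, top W: go to s0, push ε → (s0, yy, W$)
  read y, top W: go to s0, push ε → (s0, y, $)
  read y, top $: go to s3, push ε → (s3, ε, ε)
All input consumed and the stack is empty.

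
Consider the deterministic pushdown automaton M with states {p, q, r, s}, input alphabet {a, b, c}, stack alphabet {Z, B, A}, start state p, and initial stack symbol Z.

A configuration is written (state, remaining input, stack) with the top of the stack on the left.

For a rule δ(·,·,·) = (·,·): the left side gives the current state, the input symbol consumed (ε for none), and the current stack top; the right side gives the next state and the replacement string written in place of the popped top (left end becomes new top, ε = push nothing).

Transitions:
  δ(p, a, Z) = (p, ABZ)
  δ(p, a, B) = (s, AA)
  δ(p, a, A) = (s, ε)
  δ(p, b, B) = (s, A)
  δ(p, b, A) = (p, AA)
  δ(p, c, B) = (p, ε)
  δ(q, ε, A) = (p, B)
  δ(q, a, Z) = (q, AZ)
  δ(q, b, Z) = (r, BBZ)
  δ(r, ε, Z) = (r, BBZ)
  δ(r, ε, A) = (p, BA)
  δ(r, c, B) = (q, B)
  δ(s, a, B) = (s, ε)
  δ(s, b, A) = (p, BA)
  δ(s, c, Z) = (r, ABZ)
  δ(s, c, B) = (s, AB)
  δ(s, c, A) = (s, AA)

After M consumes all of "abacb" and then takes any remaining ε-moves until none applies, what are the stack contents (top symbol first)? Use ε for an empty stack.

(p, abacb, Z)
  read a, top Z: go to p, push ABZ → (p, bacb, ABZ)
  read b, top A: go to p, push AA → (p, acb, AABZ)
  read a, top A: go to s, push ε → (s, cb, ABZ)
  read c, top A: go to s, push AA → (s, b, AABZ)
  read b, top A: go to p, push BA → (p, ε, BAABZ)
All input consumed in state p with stack BAABZ.

BAABZ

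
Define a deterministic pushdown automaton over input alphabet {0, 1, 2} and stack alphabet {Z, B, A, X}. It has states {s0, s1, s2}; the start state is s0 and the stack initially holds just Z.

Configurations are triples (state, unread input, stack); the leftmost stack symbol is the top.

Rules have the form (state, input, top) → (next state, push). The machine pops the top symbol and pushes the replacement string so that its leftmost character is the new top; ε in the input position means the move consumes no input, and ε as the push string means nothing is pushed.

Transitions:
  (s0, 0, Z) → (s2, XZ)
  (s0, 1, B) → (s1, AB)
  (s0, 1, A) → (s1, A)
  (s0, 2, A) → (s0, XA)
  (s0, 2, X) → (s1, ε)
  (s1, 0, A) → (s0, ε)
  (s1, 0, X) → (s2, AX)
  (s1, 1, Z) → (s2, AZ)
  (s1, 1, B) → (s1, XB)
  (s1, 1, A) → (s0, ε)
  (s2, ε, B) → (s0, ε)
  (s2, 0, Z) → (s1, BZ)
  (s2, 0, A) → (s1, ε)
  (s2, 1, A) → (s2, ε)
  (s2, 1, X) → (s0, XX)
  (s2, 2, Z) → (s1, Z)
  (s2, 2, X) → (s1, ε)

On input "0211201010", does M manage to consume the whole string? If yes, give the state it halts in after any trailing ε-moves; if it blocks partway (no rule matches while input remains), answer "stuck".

(s0, 0211201010, Z)
  read 0, top Z: go to s2, push XZ → (s2, 211201010, XZ)
  read 2, top X: go to s1, push ε → (s1, 11201010, Z)
  read 1, top Z: go to s2, push AZ → (s2, 1201010, AZ)
  read 1, top A: go to s2, push ε → (s2, 201010, Z)
  read 2, top Z: go to s1, push Z → (s1, 01010, Z)
No transition for (s1, 0, top Z); M blocks with input 01010 remaining.

stuck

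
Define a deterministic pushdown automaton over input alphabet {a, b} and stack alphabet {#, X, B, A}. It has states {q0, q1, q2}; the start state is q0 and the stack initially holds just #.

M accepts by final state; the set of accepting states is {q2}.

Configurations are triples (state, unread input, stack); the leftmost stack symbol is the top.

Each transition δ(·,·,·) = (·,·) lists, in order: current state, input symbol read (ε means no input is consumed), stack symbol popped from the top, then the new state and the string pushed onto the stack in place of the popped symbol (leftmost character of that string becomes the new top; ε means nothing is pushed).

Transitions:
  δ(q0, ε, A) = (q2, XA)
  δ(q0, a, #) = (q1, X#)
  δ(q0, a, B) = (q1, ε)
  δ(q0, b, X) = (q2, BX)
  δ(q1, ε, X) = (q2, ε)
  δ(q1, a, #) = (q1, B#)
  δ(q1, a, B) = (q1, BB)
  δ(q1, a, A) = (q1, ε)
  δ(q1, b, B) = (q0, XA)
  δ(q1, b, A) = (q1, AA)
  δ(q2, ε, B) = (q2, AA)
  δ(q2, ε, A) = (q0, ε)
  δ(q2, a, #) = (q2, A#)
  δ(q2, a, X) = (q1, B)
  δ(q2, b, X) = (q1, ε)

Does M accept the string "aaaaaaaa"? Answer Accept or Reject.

Accept

(q0, aaaaaaaa, #) ⊢ (q1, aaaaaaa, X#) ⊢ (q2, aaaaaaa, #) ⊢ (q2, aaaaaa, A#) ⊢ (q0, aaaaaa, #) ⊢ (q1, aaaaa, X#) ⊢ (q2, aaaaa, #) ⊢ (q2, aaaa, A#) ⊢ (q0, aaaa, #) ⊢ (q1, aaa, X#) ⊢ (q2, aaa, #) ⊢ (q2, aa, A#) ⊢ (q0, aa, #) ⊢ (q1, a, X#) ⊢ (q2, a, #) ⊢ (q2, ε, A#)
All input consumed; state q2 ∈ F.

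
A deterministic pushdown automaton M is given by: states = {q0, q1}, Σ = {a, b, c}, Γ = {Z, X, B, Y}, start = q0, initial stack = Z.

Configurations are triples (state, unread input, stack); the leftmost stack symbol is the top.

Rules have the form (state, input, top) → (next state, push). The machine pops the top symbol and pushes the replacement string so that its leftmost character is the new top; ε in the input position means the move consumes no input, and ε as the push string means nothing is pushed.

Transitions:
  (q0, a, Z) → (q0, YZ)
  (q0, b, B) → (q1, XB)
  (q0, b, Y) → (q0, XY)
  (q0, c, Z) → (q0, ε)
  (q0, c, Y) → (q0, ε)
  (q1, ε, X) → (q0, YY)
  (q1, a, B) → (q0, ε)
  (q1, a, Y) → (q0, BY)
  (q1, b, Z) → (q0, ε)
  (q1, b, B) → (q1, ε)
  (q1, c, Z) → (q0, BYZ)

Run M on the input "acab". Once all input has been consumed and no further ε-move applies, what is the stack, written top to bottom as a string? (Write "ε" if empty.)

(q0, acab, Z)
  read a, top Z: go to q0, push YZ → (q0, cab, YZ)
  read c, top Y: go to q0, push ε → (q0, ab, Z)
  read a, top Z: go to q0, push YZ → (q0, b, YZ)
  read b, top Y: go to q0, push XY → (q0, ε, XYZ)
All input consumed in state q0 with stack XYZ.

XYZ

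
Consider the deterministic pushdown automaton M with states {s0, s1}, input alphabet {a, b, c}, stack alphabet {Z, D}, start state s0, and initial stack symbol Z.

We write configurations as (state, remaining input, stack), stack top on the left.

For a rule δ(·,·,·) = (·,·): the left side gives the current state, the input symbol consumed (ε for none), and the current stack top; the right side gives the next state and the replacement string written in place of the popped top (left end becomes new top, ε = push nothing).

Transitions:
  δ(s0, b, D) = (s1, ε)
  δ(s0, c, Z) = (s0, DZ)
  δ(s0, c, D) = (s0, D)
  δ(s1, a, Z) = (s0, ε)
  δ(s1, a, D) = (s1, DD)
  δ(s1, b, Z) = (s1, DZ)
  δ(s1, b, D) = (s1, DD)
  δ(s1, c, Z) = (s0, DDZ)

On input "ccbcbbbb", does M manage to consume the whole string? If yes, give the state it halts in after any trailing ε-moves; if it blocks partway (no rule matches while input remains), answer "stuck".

(s0, ccbcbbbb, Z) ⊢ (s0, cbcbbbb, DZ) ⊢ (s0, bcbbbb, DZ) ⊢ (s1, cbbbb, Z) ⊢ (s0, bbbb, DDZ) ⊢ (s1, bbb, DZ) ⊢ (s1, bb, DDZ) ⊢ (s1, b, DDDZ) ⊢ (s1, ε, DDDDZ)
All input consumed; M is in state s1.

s1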